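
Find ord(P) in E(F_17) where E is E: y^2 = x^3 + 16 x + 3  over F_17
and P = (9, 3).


Compute successive multiples of P until we hit O:
  1P = (9, 3)
  2P = (7, 4)
  3P = (14, 8)
  4P = (12, 11)
  5P = (5, 2)
  6P = (2, 3)
  7P = (6, 14)
  8P = (6, 3)
  ... (continuing to 15P)
  15P = O

ord(P) = 15


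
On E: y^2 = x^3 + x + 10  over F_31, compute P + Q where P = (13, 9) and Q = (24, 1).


P != Q, so use the chord formula.
s = (y2 - y1) / (x2 - x1) = (23) / (11) mod 31 = 19
x3 = s^2 - x1 - x2 mod 31 = 19^2 - 13 - 24 = 14
y3 = s (x1 - x3) - y1 mod 31 = 19 * (13 - 14) - 9 = 3

P + Q = (14, 3)


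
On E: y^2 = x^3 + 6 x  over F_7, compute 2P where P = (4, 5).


k = 2 = 10_2 (binary, LSB first: 01)
Double-and-add from P = (4, 5):
  bit 0 = 0: acc unchanged = O
  bit 1 = 1: acc = O + (1, 0) = (1, 0)

2P = (1, 0)


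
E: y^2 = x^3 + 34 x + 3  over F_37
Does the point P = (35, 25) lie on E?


Check whether y^2 = x^3 + 34 x + 3 (mod 37) for (x, y) = (35, 25).
LHS: y^2 = 25^2 mod 37 = 33
RHS: x^3 + 34 x + 3 = 35^3 + 34*35 + 3 mod 37 = 1
LHS != RHS

No, not on the curve


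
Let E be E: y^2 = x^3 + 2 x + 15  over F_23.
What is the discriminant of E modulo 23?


4 a^3 + 27 b^2 = 4*2^3 + 27*15^2 = 32 + 6075 = 6107
Delta = -16 * (6107) = -97712
Delta mod 23 = 15

Delta = 15 (mod 23)


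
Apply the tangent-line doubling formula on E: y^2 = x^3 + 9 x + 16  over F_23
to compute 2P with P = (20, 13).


Doubling: s = (3 x1^2 + a) / (2 y1)
s = (3*20^2 + 9) / (2*13) mod 23 = 12
x3 = s^2 - 2 x1 mod 23 = 12^2 - 2*20 = 12
y3 = s (x1 - x3) - y1 mod 23 = 12 * (20 - 12) - 13 = 14

2P = (12, 14)


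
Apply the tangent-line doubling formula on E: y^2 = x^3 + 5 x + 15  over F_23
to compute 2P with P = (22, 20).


Doubling: s = (3 x1^2 + a) / (2 y1)
s = (3*22^2 + 5) / (2*20) mod 23 = 14
x3 = s^2 - 2 x1 mod 23 = 14^2 - 2*22 = 14
y3 = s (x1 - x3) - y1 mod 23 = 14 * (22 - 14) - 20 = 0

2P = (14, 0)


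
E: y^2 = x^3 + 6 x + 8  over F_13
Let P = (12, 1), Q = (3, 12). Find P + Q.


P != Q, so use the chord formula.
s = (y2 - y1) / (x2 - x1) = (11) / (4) mod 13 = 6
x3 = s^2 - x1 - x2 mod 13 = 6^2 - 12 - 3 = 8
y3 = s (x1 - x3) - y1 mod 13 = 6 * (12 - 8) - 1 = 10

P + Q = (8, 10)


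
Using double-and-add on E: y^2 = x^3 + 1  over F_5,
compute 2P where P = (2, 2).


k = 2 = 10_2 (binary, LSB first: 01)
Double-and-add from P = (2, 2):
  bit 0 = 0: acc unchanged = O
  bit 1 = 1: acc = O + (0, 4) = (0, 4)

2P = (0, 4)


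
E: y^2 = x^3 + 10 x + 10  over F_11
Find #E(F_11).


For each x in F_11, count y with y^2 = x^3 + 10 x + 10 mod 11:
  x = 2: RHS = 5, y in [4, 7]  -> 2 point(s)
  x = 3: RHS = 1, y in [1, 10]  -> 2 point(s)
  x = 4: RHS = 4, y in [2, 9]  -> 2 point(s)
  x = 5: RHS = 9, y in [3, 8]  -> 2 point(s)
  x = 6: RHS = 0, y in [0]  -> 1 point(s)
  x = 7: RHS = 5, y in [4, 7]  -> 2 point(s)
  x = 9: RHS = 4, y in [2, 9]  -> 2 point(s)
Affine points: 13. Add the point at infinity: total = 14.

#E(F_11) = 14


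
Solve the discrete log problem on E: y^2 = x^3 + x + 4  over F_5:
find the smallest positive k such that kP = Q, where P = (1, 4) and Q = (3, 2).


Enumerate multiples of P until we hit Q = (3, 2):
  1P = (1, 4)
  2P = (2, 3)
  3P = (3, 3)
  4P = (0, 3)
  5P = (0, 2)
  6P = (3, 2)
Match found at i = 6.

k = 6


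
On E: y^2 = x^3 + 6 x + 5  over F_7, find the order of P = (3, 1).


Compute successive multiples of P until we hit O:
  1P = (3, 1)
  2P = (2, 5)
  3P = (4, 3)
  4P = (4, 4)
  5P = (2, 2)
  6P = (3, 6)
  7P = O

ord(P) = 7


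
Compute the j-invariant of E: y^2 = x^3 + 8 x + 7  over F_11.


Delta = -16(4 a^3 + 27 b^2) mod 11 = 8
-1728 * (4 a)^3 = -1728 * (4*8)^3 mod 11 = 1
j = 1 * 8^(-1) mod 11 = 7

j = 7 (mod 11)


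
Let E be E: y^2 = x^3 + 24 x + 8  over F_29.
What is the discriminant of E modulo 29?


4 a^3 + 27 b^2 = 4*24^3 + 27*8^2 = 55296 + 1728 = 57024
Delta = -16 * (57024) = -912384
Delta mod 29 = 14

Delta = 14 (mod 29)


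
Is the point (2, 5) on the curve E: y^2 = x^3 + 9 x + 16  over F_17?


Check whether y^2 = x^3 + 9 x + 16 (mod 17) for (x, y) = (2, 5).
LHS: y^2 = 5^2 mod 17 = 8
RHS: x^3 + 9 x + 16 = 2^3 + 9*2 + 16 mod 17 = 8
LHS = RHS

Yes, on the curve


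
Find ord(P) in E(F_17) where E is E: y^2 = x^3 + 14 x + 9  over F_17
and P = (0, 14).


Compute successive multiples of P until we hit O:
  1P = (0, 14)
  2P = (13, 5)
  3P = (8, 2)
  4P = (7, 5)
  5P = (12, 16)
  6P = (14, 12)
  7P = (11, 7)
  8P = (5, 0)
  ... (continuing to 16P)
  16P = O

ord(P) = 16


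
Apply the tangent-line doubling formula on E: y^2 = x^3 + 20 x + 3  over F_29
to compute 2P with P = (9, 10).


Doubling: s = (3 x1^2 + a) / (2 y1)
s = (3*9^2 + 20) / (2*10) mod 29 = 3
x3 = s^2 - 2 x1 mod 29 = 3^2 - 2*9 = 20
y3 = s (x1 - x3) - y1 mod 29 = 3 * (9 - 20) - 10 = 15

2P = (20, 15)


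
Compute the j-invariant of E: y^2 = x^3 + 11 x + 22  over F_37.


Delta = -16(4 a^3 + 27 b^2) mod 37 = 26
-1728 * (4 a)^3 = -1728 * (4*11)^3 mod 37 = 36
j = 36 * 26^(-1) mod 37 = 27

j = 27 (mod 37)


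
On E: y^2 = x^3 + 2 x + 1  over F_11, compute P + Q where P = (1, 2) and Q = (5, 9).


P != Q, so use the chord formula.
s = (y2 - y1) / (x2 - x1) = (7) / (4) mod 11 = 10
x3 = s^2 - x1 - x2 mod 11 = 10^2 - 1 - 5 = 6
y3 = s (x1 - x3) - y1 mod 11 = 10 * (1 - 6) - 2 = 3

P + Q = (6, 3)


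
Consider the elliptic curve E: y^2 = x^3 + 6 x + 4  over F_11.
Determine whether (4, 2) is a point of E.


Check whether y^2 = x^3 + 6 x + 4 (mod 11) for (x, y) = (4, 2).
LHS: y^2 = 2^2 mod 11 = 4
RHS: x^3 + 6 x + 4 = 4^3 + 6*4 + 4 mod 11 = 4
LHS = RHS

Yes, on the curve


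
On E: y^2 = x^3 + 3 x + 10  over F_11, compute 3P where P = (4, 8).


k = 3 = 11_2 (binary, LSB first: 11)
Double-and-add from P = (4, 8):
  bit 0 = 1: acc = O + (4, 8) = (4, 8)
  bit 1 = 1: acc = (4, 8) + (1, 5) = (7, 0)

3P = (7, 0)


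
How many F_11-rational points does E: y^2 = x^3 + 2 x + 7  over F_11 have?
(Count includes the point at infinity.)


For each x in F_11, count y with y^2 = x^3 + 2 x + 7 mod 11:
  x = 6: RHS = 4, y in [2, 9]  -> 2 point(s)
  x = 7: RHS = 1, y in [1, 10]  -> 2 point(s)
  x = 10: RHS = 4, y in [2, 9]  -> 2 point(s)
Affine points: 6. Add the point at infinity: total = 7.

#E(F_11) = 7


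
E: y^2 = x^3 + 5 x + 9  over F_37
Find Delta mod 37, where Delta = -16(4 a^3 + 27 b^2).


4 a^3 + 27 b^2 = 4*5^3 + 27*9^2 = 500 + 2187 = 2687
Delta = -16 * (2687) = -42992
Delta mod 37 = 2

Delta = 2 (mod 37)


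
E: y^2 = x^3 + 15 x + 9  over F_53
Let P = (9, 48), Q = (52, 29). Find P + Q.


P != Q, so use the chord formula.
s = (y2 - y1) / (x2 - x1) = (34) / (43) mod 53 = 39
x3 = s^2 - x1 - x2 mod 53 = 39^2 - 9 - 52 = 29
y3 = s (x1 - x3) - y1 mod 53 = 39 * (9 - 29) - 48 = 20

P + Q = (29, 20)


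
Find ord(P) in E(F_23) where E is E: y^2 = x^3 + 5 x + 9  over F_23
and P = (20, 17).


Compute successive multiples of P until we hit O:
  1P = (20, 17)
  2P = (8, 20)
  3P = (8, 3)
  4P = (20, 6)
  5P = O

ord(P) = 5


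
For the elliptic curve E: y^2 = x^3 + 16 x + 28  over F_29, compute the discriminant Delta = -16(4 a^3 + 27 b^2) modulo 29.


4 a^3 + 27 b^2 = 4*16^3 + 27*28^2 = 16384 + 21168 = 37552
Delta = -16 * (37552) = -600832
Delta mod 29 = 19

Delta = 19 (mod 29)


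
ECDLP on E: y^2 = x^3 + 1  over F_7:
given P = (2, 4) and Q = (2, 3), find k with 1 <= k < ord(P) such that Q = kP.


Enumerate multiples of P until we hit Q = (2, 3):
  1P = (2, 4)
  2P = (0, 6)
  3P = (6, 0)
  4P = (0, 1)
  5P = (2, 3)
Match found at i = 5.

k = 5


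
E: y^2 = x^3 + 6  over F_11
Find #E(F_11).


For each x in F_11, count y with y^2 = x^3 + 0 x + 6 mod 11:
  x = 2: RHS = 3, y in [5, 6]  -> 2 point(s)
  x = 3: RHS = 0, y in [0]  -> 1 point(s)
  x = 4: RHS = 4, y in [2, 9]  -> 2 point(s)
  x = 8: RHS = 1, y in [1, 10]  -> 2 point(s)
  x = 9: RHS = 9, y in [3, 8]  -> 2 point(s)
  x = 10: RHS = 5, y in [4, 7]  -> 2 point(s)
Affine points: 11. Add the point at infinity: total = 12.

#E(F_11) = 12


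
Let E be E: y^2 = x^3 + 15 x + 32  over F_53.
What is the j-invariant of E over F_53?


Delta = -16(4 a^3 + 27 b^2) mod 53 = 51
-1728 * (4 a)^3 = -1728 * (4*15)^3 mod 53 = 48
j = 48 * 51^(-1) mod 53 = 29

j = 29 (mod 53)


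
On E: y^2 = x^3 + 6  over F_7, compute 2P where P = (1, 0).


k = 2 = 10_2 (binary, LSB first: 01)
Double-and-add from P = (1, 0):
  bit 0 = 0: acc unchanged = O
  bit 1 = 1: acc = O + O = O

2P = O


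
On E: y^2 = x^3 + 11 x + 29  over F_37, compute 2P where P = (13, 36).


Doubling: s = (3 x1^2 + a) / (2 y1)
s = (3*13^2 + 11) / (2*36) mod 37 = 0
x3 = s^2 - 2 x1 mod 37 = 0^2 - 2*13 = 11
y3 = s (x1 - x3) - y1 mod 37 = 0 * (13 - 11) - 36 = 1

2P = (11, 1)


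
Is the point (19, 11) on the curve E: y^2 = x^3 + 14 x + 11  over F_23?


Check whether y^2 = x^3 + 14 x + 11 (mod 23) for (x, y) = (19, 11).
LHS: y^2 = 11^2 mod 23 = 6
RHS: x^3 + 14 x + 11 = 19^3 + 14*19 + 11 mod 23 = 6
LHS = RHS

Yes, on the curve


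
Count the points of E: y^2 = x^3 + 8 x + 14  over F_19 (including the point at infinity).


For each x in F_19, count y with y^2 = x^3 + 8 x + 14 mod 19:
  x = 1: RHS = 4, y in [2, 17]  -> 2 point(s)
  x = 2: RHS = 0, y in [0]  -> 1 point(s)
  x = 8: RHS = 1, y in [1, 18]  -> 2 point(s)
  x = 9: RHS = 17, y in [6, 13]  -> 2 point(s)
  x = 10: RHS = 11, y in [7, 12]  -> 2 point(s)
  x = 13: RHS = 16, y in [4, 15]  -> 2 point(s)
  x = 14: RHS = 1, y in [1, 18]  -> 2 point(s)
  x = 16: RHS = 1, y in [1, 18]  -> 2 point(s)
  x = 17: RHS = 9, y in [3, 16]  -> 2 point(s)
  x = 18: RHS = 5, y in [9, 10]  -> 2 point(s)
Affine points: 19. Add the point at infinity: total = 20.

#E(F_19) = 20


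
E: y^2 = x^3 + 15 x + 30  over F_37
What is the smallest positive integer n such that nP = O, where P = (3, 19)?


Compute successive multiples of P until we hit O:
  1P = (3, 19)
  2P = (19, 12)
  3P = (11, 3)
  4P = (27, 29)
  5P = (10, 12)
  6P = (25, 3)
  7P = (8, 25)
  8P = (23, 31)
  ... (continuing to 34P)
  34P = O

ord(P) = 34


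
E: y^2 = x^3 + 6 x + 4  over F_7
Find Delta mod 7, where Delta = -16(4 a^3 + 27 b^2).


4 a^3 + 27 b^2 = 4*6^3 + 27*4^2 = 864 + 432 = 1296
Delta = -16 * (1296) = -20736
Delta mod 7 = 5

Delta = 5 (mod 7)


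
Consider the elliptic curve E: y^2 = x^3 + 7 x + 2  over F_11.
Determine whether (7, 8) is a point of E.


Check whether y^2 = x^3 + 7 x + 2 (mod 11) for (x, y) = (7, 8).
LHS: y^2 = 8^2 mod 11 = 9
RHS: x^3 + 7 x + 2 = 7^3 + 7*7 + 2 mod 11 = 9
LHS = RHS

Yes, on the curve


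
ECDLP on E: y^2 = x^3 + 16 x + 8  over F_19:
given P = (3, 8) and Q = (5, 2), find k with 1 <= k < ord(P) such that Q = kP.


Enumerate multiples of P until we hit Q = (5, 2):
  1P = (3, 8)
  2P = (1, 14)
  3P = (5, 17)
  4P = (17, 5)
  5P = (10, 3)
  6P = (10, 16)
  7P = (17, 14)
  8P = (5, 2)
Match found at i = 8.

k = 8


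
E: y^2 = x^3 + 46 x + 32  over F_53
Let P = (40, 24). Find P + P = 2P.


Doubling: s = (3 x1^2 + a) / (2 y1)
s = (3*40^2 + 46) / (2*24) mod 53 = 6
x3 = s^2 - 2 x1 mod 53 = 6^2 - 2*40 = 9
y3 = s (x1 - x3) - y1 mod 53 = 6 * (40 - 9) - 24 = 3

2P = (9, 3)


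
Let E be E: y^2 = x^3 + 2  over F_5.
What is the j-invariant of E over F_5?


Delta = -16(4 a^3 + 27 b^2) mod 5 = 2
-1728 * (4 a)^3 = -1728 * (4*0)^3 mod 5 = 0
j = 0 * 2^(-1) mod 5 = 0

j = 0 (mod 5)


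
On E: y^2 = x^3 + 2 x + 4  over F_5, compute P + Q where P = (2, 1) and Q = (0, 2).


P != Q, so use the chord formula.
s = (y2 - y1) / (x2 - x1) = (1) / (3) mod 5 = 2
x3 = s^2 - x1 - x2 mod 5 = 2^2 - 2 - 0 = 2
y3 = s (x1 - x3) - y1 mod 5 = 2 * (2 - 2) - 1 = 4

P + Q = (2, 4)


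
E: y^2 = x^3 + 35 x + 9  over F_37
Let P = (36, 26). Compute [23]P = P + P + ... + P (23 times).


k = 23 = 10111_2 (binary, LSB first: 11101)
Double-and-add from P = (36, 26):
  bit 0 = 1: acc = O + (36, 26) = (36, 26)
  bit 1 = 1: acc = (36, 26) + (27, 19) = (18, 25)
  bit 2 = 1: acc = (18, 25) + (24, 24) = (31, 8)
  bit 3 = 0: acc unchanged = (31, 8)
  bit 4 = 1: acc = (31, 8) + (6, 19) = (16, 15)

23P = (16, 15)


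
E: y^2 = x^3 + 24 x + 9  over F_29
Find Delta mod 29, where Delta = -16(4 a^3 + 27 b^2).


4 a^3 + 27 b^2 = 4*24^3 + 27*9^2 = 55296 + 2187 = 57483
Delta = -16 * (57483) = -919728
Delta mod 29 = 7

Delta = 7 (mod 29)


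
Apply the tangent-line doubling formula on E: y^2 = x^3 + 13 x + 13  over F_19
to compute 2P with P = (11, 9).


Doubling: s = (3 x1^2 + a) / (2 y1)
s = (3*11^2 + 13) / (2*9) mod 19 = 4
x3 = s^2 - 2 x1 mod 19 = 4^2 - 2*11 = 13
y3 = s (x1 - x3) - y1 mod 19 = 4 * (11 - 13) - 9 = 2

2P = (13, 2)


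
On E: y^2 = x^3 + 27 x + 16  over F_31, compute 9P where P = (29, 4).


k = 9 = 1001_2 (binary, LSB first: 1001)
Double-and-add from P = (29, 4):
  bit 0 = 1: acc = O + (29, 4) = (29, 4)
  bit 1 = 0: acc unchanged = (29, 4)
  bit 2 = 0: acc unchanged = (29, 4)
  bit 3 = 1: acc = (29, 4) + (5, 11) = (29, 27)

9P = (29, 27)


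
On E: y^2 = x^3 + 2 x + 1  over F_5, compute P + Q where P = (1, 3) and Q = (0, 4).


P != Q, so use the chord formula.
s = (y2 - y1) / (x2 - x1) = (1) / (4) mod 5 = 4
x3 = s^2 - x1 - x2 mod 5 = 4^2 - 1 - 0 = 0
y3 = s (x1 - x3) - y1 mod 5 = 4 * (1 - 0) - 3 = 1

P + Q = (0, 1)


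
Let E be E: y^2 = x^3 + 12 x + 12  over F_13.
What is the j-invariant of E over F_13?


Delta = -16(4 a^3 + 27 b^2) mod 13 = 9
-1728 * (4 a)^3 = -1728 * (4*12)^3 mod 13 = 1
j = 1 * 9^(-1) mod 13 = 3

j = 3 (mod 13)


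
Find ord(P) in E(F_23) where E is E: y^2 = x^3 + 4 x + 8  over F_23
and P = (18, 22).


Compute successive multiples of P until we hit O:
  1P = (18, 22)
  2P = (12, 17)
  3P = (2, 22)
  4P = (3, 1)
  5P = (15, 19)
  6P = (14, 5)
  7P = (22, 7)
  8P = (10, 17)
  ... (continuing to 28P)
  28P = O

ord(P) = 28


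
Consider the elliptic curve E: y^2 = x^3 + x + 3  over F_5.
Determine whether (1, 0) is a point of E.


Check whether y^2 = x^3 + 1 x + 3 (mod 5) for (x, y) = (1, 0).
LHS: y^2 = 0^2 mod 5 = 0
RHS: x^3 + 1 x + 3 = 1^3 + 1*1 + 3 mod 5 = 0
LHS = RHS

Yes, on the curve


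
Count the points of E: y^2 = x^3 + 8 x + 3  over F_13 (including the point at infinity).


For each x in F_13, count y with y^2 = x^3 + 8 x + 3 mod 13:
  x = 0: RHS = 3, y in [4, 9]  -> 2 point(s)
  x = 1: RHS = 12, y in [5, 8]  -> 2 point(s)
  x = 2: RHS = 1, y in [1, 12]  -> 2 point(s)
  x = 5: RHS = 12, y in [5, 8]  -> 2 point(s)
  x = 7: RHS = 12, y in [5, 8]  -> 2 point(s)
  x = 10: RHS = 4, y in [2, 11]  -> 2 point(s)
Affine points: 12. Add the point at infinity: total = 13.

#E(F_13) = 13


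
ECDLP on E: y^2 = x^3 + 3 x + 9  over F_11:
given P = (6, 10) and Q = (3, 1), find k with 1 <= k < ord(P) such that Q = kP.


Enumerate multiples of P until we hit Q = (3, 1):
  1P = (6, 10)
  2P = (2, 10)
  3P = (3, 1)
Match found at i = 3.

k = 3


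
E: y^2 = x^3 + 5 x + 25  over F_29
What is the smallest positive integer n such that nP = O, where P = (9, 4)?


Compute successive multiples of P until we hit O:
  1P = (9, 4)
  2P = (15, 13)
  3P = (0, 24)
  4P = (21, 13)
  5P = (5, 28)
  6P = (22, 16)
  7P = (4, 14)
  8P = (20, 18)
  ... (continuing to 31P)
  31P = O

ord(P) = 31


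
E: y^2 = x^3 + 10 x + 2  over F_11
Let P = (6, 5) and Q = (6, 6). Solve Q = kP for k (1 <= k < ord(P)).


Enumerate multiples of P until we hit Q = (6, 6):
  1P = (6, 5)
  2P = (8, 0)
  3P = (6, 6)
Match found at i = 3.

k = 3


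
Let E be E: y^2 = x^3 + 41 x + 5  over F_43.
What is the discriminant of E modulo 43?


4 a^3 + 27 b^2 = 4*41^3 + 27*5^2 = 275684 + 675 = 276359
Delta = -16 * (276359) = -4421744
Delta mod 43 = 32

Delta = 32 (mod 43)


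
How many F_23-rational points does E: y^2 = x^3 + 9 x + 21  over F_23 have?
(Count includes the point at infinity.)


For each x in F_23, count y with y^2 = x^3 + 9 x + 21 mod 23:
  x = 1: RHS = 8, y in [10, 13]  -> 2 point(s)
  x = 2: RHS = 1, y in [1, 22]  -> 2 point(s)
  x = 3: RHS = 6, y in [11, 12]  -> 2 point(s)
  x = 4: RHS = 6, y in [11, 12]  -> 2 point(s)
  x = 7: RHS = 13, y in [6, 17]  -> 2 point(s)
  x = 9: RHS = 3, y in [7, 16]  -> 2 point(s)
  x = 11: RHS = 2, y in [5, 18]  -> 2 point(s)
  x = 13: RHS = 12, y in [9, 14]  -> 2 point(s)
  x = 14: RHS = 16, y in [4, 19]  -> 2 point(s)
  x = 15: RHS = 12, y in [9, 14]  -> 2 point(s)
  x = 16: RHS = 6, y in [11, 12]  -> 2 point(s)
  x = 17: RHS = 4, y in [2, 21]  -> 2 point(s)
  x = 18: RHS = 12, y in [9, 14]  -> 2 point(s)
  x = 19: RHS = 13, y in [6, 17]  -> 2 point(s)
  x = 20: RHS = 13, y in [6, 17]  -> 2 point(s)
  x = 21: RHS = 18, y in [8, 15]  -> 2 point(s)
Affine points: 32. Add the point at infinity: total = 33.

#E(F_23) = 33


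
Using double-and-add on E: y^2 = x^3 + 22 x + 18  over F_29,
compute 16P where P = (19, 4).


k = 16 = 10000_2 (binary, LSB first: 00001)
Double-and-add from P = (19, 4):
  bit 0 = 0: acc unchanged = O
  bit 1 = 0: acc unchanged = O
  bit 2 = 0: acc unchanged = O
  bit 3 = 0: acc unchanged = O
  bit 4 = 1: acc = O + (3, 16) = (3, 16)

16P = (3, 16)


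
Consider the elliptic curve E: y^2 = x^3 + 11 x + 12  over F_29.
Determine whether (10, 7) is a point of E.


Check whether y^2 = x^3 + 11 x + 12 (mod 29) for (x, y) = (10, 7).
LHS: y^2 = 7^2 mod 29 = 20
RHS: x^3 + 11 x + 12 = 10^3 + 11*10 + 12 mod 29 = 20
LHS = RHS

Yes, on the curve


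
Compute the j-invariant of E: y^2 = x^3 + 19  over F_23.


Delta = -16(4 a^3 + 27 b^2) mod 23 = 11
-1728 * (4 a)^3 = -1728 * (4*0)^3 mod 23 = 0
j = 0 * 11^(-1) mod 23 = 0

j = 0 (mod 23)


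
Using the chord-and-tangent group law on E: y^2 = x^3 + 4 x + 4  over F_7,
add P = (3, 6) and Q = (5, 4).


P != Q, so use the chord formula.
s = (y2 - y1) / (x2 - x1) = (5) / (2) mod 7 = 6
x3 = s^2 - x1 - x2 mod 7 = 6^2 - 3 - 5 = 0
y3 = s (x1 - x3) - y1 mod 7 = 6 * (3 - 0) - 6 = 5

P + Q = (0, 5)


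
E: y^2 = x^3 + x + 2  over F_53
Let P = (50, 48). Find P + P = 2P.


Doubling: s = (3 x1^2 + a) / (2 y1)
s = (3*50^2 + 1) / (2*48) mod 53 = 29
x3 = s^2 - 2 x1 mod 53 = 29^2 - 2*50 = 52
y3 = s (x1 - x3) - y1 mod 53 = 29 * (50 - 52) - 48 = 0

2P = (52, 0)


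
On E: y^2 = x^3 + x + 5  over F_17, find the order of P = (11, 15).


Compute successive multiples of P until we hit O:
  1P = (11, 15)
  2P = (14, 3)
  3P = (8, 7)
  4P = (7, 7)
  5P = (3, 1)
  6P = (5, 4)
  7P = (2, 10)
  8P = (2, 7)
  ... (continuing to 15P)
  15P = O

ord(P) = 15


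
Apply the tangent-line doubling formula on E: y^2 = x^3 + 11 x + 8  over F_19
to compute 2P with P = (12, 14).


Doubling: s = (3 x1^2 + a) / (2 y1)
s = (3*12^2 + 11) / (2*14) mod 19 = 7
x3 = s^2 - 2 x1 mod 19 = 7^2 - 2*12 = 6
y3 = s (x1 - x3) - y1 mod 19 = 7 * (12 - 6) - 14 = 9

2P = (6, 9)


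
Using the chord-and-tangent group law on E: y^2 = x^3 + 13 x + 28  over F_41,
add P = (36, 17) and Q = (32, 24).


P != Q, so use the chord formula.
s = (y2 - y1) / (x2 - x1) = (7) / (37) mod 41 = 29
x3 = s^2 - x1 - x2 mod 41 = 29^2 - 36 - 32 = 35
y3 = s (x1 - x3) - y1 mod 41 = 29 * (36 - 35) - 17 = 12

P + Q = (35, 12)


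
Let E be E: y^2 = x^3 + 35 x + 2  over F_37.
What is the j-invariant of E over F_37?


Delta = -16(4 a^3 + 27 b^2) mod 37 = 5
-1728 * (4 a)^3 = -1728 * (4*35)^3 mod 37 = 29
j = 29 * 5^(-1) mod 37 = 28

j = 28 (mod 37)


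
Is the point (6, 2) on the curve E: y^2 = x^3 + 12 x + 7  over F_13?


Check whether y^2 = x^3 + 12 x + 7 (mod 13) for (x, y) = (6, 2).
LHS: y^2 = 2^2 mod 13 = 4
RHS: x^3 + 12 x + 7 = 6^3 + 12*6 + 7 mod 13 = 9
LHS != RHS

No, not on the curve


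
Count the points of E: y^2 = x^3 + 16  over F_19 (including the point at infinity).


For each x in F_19, count y with y^2 = x^3 + 0 x + 16 mod 19:
  x = 0: RHS = 16, y in [4, 15]  -> 2 point(s)
  x = 1: RHS = 17, y in [6, 13]  -> 2 point(s)
  x = 2: RHS = 5, y in [9, 10]  -> 2 point(s)
  x = 3: RHS = 5, y in [9, 10]  -> 2 point(s)
  x = 4: RHS = 4, y in [2, 17]  -> 2 point(s)
  x = 6: RHS = 4, y in [2, 17]  -> 2 point(s)
  x = 7: RHS = 17, y in [6, 13]  -> 2 point(s)
  x = 9: RHS = 4, y in [2, 17]  -> 2 point(s)
  x = 10: RHS = 9, y in [3, 16]  -> 2 point(s)
  x = 11: RHS = 17, y in [6, 13]  -> 2 point(s)
  x = 13: RHS = 9, y in [3, 16]  -> 2 point(s)
  x = 14: RHS = 5, y in [9, 10]  -> 2 point(s)
  x = 15: RHS = 9, y in [3, 16]  -> 2 point(s)
Affine points: 26. Add the point at infinity: total = 27.

#E(F_19) = 27


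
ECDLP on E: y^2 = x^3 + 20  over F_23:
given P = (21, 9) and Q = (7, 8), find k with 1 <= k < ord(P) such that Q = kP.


Enumerate multiples of P until we hit Q = (7, 8):
  1P = (21, 9)
  2P = (7, 8)
Match found at i = 2.

k = 2


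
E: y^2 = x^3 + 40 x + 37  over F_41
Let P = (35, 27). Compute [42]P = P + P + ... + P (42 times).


k = 42 = 101010_2 (binary, LSB first: 010101)
Double-and-add from P = (35, 27):
  bit 0 = 0: acc unchanged = O
  bit 1 = 1: acc = O + (14, 26) = (14, 26)
  bit 2 = 0: acc unchanged = (14, 26)
  bit 3 = 1: acc = (14, 26) + (0, 23) = (26, 30)
  bit 4 = 0: acc unchanged = (26, 30)
  bit 5 = 1: acc = (26, 30) + (3, 26) = (8, 7)

42P = (8, 7)


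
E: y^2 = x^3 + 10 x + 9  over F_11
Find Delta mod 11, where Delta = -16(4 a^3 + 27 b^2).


4 a^3 + 27 b^2 = 4*10^3 + 27*9^2 = 4000 + 2187 = 6187
Delta = -16 * (6187) = -98992
Delta mod 11 = 8

Delta = 8 (mod 11)


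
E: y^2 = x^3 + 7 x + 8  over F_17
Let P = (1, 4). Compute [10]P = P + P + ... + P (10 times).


k = 10 = 1010_2 (binary, LSB first: 0101)
Double-and-add from P = (1, 4):
  bit 0 = 0: acc unchanged = O
  bit 1 = 1: acc = O + (7, 14) = (7, 14)
  bit 2 = 0: acc unchanged = (7, 14)
  bit 3 = 1: acc = (7, 14) + (8, 10) = (1, 13)

10P = (1, 13)


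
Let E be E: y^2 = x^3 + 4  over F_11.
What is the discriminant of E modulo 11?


4 a^3 + 27 b^2 = 4*0^3 + 27*4^2 = 0 + 432 = 432
Delta = -16 * (432) = -6912
Delta mod 11 = 7

Delta = 7 (mod 11)


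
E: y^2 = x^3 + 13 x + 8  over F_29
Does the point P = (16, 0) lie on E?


Check whether y^2 = x^3 + 13 x + 8 (mod 29) for (x, y) = (16, 0).
LHS: y^2 = 0^2 mod 29 = 0
RHS: x^3 + 13 x + 8 = 16^3 + 13*16 + 8 mod 29 = 20
LHS != RHS

No, not on the curve


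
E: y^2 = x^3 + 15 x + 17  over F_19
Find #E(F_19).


For each x in F_19, count y with y^2 = x^3 + 15 x + 17 mod 19:
  x = 0: RHS = 17, y in [6, 13]  -> 2 point(s)
  x = 2: RHS = 17, y in [6, 13]  -> 2 point(s)
  x = 6: RHS = 0, y in [0]  -> 1 point(s)
  x = 7: RHS = 9, y in [3, 16]  -> 2 point(s)
  x = 9: RHS = 7, y in [8, 11]  -> 2 point(s)
  x = 12: RHS = 6, y in [5, 14]  -> 2 point(s)
  x = 14: RHS = 7, y in [8, 11]  -> 2 point(s)
  x = 15: RHS = 7, y in [8, 11]  -> 2 point(s)
  x = 17: RHS = 17, y in [6, 13]  -> 2 point(s)
  x = 18: RHS = 1, y in [1, 18]  -> 2 point(s)
Affine points: 19. Add the point at infinity: total = 20.

#E(F_19) = 20


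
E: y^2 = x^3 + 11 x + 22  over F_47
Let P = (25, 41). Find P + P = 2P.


Doubling: s = (3 x1^2 + a) / (2 y1)
s = (3*25^2 + 11) / (2*41) mod 47 = 23
x3 = s^2 - 2 x1 mod 47 = 23^2 - 2*25 = 9
y3 = s (x1 - x3) - y1 mod 47 = 23 * (25 - 9) - 41 = 45

2P = (9, 45)


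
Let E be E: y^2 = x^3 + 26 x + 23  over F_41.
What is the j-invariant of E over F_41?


Delta = -16(4 a^3 + 27 b^2) mod 41 = 18
-1728 * (4 a)^3 = -1728 * (4*26)^3 mod 41 = 31
j = 31 * 18^(-1) mod 41 = 4

j = 4 (mod 41)


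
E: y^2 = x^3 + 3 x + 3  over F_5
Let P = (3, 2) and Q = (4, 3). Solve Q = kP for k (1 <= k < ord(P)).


Enumerate multiples of P until we hit Q = (4, 3):
  1P = (3, 2)
  2P = (4, 3)
Match found at i = 2.

k = 2


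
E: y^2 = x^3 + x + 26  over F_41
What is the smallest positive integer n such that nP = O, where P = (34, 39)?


Compute successive multiples of P until we hit O:
  1P = (34, 39)
  2P = (30, 18)
  3P = (2, 6)
  4P = (23, 30)
  5P = (5, 22)
  6P = (6, 17)
  7P = (24, 4)
  8P = (26, 30)
  ... (continuing to 42P)
  42P = O

ord(P) = 42


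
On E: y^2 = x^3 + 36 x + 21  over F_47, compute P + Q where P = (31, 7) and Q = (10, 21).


P != Q, so use the chord formula.
s = (y2 - y1) / (x2 - x1) = (14) / (26) mod 47 = 15
x3 = s^2 - x1 - x2 mod 47 = 15^2 - 31 - 10 = 43
y3 = s (x1 - x3) - y1 mod 47 = 15 * (31 - 43) - 7 = 1

P + Q = (43, 1)


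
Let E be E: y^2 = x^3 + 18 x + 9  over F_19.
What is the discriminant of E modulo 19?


4 a^3 + 27 b^2 = 4*18^3 + 27*9^2 = 23328 + 2187 = 25515
Delta = -16 * (25515) = -408240
Delta mod 19 = 13

Delta = 13 (mod 19)


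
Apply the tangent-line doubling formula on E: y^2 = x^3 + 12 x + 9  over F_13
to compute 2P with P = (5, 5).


Doubling: s = (3 x1^2 + a) / (2 y1)
s = (3*5^2 + 12) / (2*5) mod 13 = 10
x3 = s^2 - 2 x1 mod 13 = 10^2 - 2*5 = 12
y3 = s (x1 - x3) - y1 mod 13 = 10 * (5 - 12) - 5 = 3

2P = (12, 3)


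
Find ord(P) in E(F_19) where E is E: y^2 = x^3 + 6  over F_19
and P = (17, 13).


Compute successive multiples of P until we hit O:
  1P = (17, 13)
  2P = (5, 13)
  3P = (16, 6)
  4P = (16, 13)
  5P = (5, 6)
  6P = (17, 6)
  7P = O

ord(P) = 7


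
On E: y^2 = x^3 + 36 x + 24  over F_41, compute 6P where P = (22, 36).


k = 6 = 110_2 (binary, LSB first: 011)
Double-and-add from P = (22, 36):
  bit 0 = 0: acc unchanged = O
  bit 1 = 1: acc = O + (5, 1) = (5, 1)
  bit 2 = 1: acc = (5, 1) + (26, 2) = (14, 22)

6P = (14, 22)


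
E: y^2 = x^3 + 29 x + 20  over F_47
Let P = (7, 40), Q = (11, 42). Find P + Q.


P != Q, so use the chord formula.
s = (y2 - y1) / (x2 - x1) = (2) / (4) mod 47 = 24
x3 = s^2 - x1 - x2 mod 47 = 24^2 - 7 - 11 = 41
y3 = s (x1 - x3) - y1 mod 47 = 24 * (7 - 41) - 40 = 37

P + Q = (41, 37)


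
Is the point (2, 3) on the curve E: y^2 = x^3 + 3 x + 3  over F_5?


Check whether y^2 = x^3 + 3 x + 3 (mod 5) for (x, y) = (2, 3).
LHS: y^2 = 3^2 mod 5 = 4
RHS: x^3 + 3 x + 3 = 2^3 + 3*2 + 3 mod 5 = 2
LHS != RHS

No, not on the curve


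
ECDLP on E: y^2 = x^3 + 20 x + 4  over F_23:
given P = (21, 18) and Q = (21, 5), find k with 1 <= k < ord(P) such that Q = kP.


Enumerate multiples of P until we hit Q = (21, 5):
  1P = (21, 18)
  2P = (17, 6)
  3P = (17, 17)
  4P = (21, 5)
Match found at i = 4.

k = 4


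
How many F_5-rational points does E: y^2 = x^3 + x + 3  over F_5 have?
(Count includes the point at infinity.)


For each x in F_5, count y with y^2 = x^3 + 1 x + 3 mod 5:
  x = 1: RHS = 0, y in [0]  -> 1 point(s)
  x = 4: RHS = 1, y in [1, 4]  -> 2 point(s)
Affine points: 3. Add the point at infinity: total = 4.

#E(F_5) = 4


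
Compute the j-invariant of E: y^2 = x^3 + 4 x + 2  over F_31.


Delta = -16(4 a^3 + 27 b^2) mod 31 = 4
-1728 * (4 a)^3 = -1728 * (4*4)^3 mod 31 = 1
j = 1 * 4^(-1) mod 31 = 8

j = 8 (mod 31)


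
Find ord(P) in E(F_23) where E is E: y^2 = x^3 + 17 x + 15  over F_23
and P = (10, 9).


Compute successive multiples of P until we hit O:
  1P = (10, 9)
  2P = (4, 20)
  3P = (13, 8)
  4P = (18, 9)
  5P = (18, 14)
  6P = (13, 15)
  7P = (4, 3)
  8P = (10, 14)
  ... (continuing to 9P)
  9P = O

ord(P) = 9


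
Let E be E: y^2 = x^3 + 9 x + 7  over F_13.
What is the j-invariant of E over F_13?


Delta = -16(4 a^3 + 27 b^2) mod 13 = 10
-1728 * (4 a)^3 = -1728 * (4*9)^3 mod 13 = 12
j = 12 * 10^(-1) mod 13 = 9

j = 9 (mod 13)


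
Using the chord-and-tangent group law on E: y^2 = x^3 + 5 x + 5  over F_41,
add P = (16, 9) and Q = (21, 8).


P != Q, so use the chord formula.
s = (y2 - y1) / (x2 - x1) = (40) / (5) mod 41 = 8
x3 = s^2 - x1 - x2 mod 41 = 8^2 - 16 - 21 = 27
y3 = s (x1 - x3) - y1 mod 41 = 8 * (16 - 27) - 9 = 26

P + Q = (27, 26)


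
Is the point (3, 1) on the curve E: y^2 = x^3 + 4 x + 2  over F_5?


Check whether y^2 = x^3 + 4 x + 2 (mod 5) for (x, y) = (3, 1).
LHS: y^2 = 1^2 mod 5 = 1
RHS: x^3 + 4 x + 2 = 3^3 + 4*3 + 2 mod 5 = 1
LHS = RHS

Yes, on the curve


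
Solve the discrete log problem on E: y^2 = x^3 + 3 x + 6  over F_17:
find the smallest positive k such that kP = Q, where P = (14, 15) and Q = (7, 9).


Enumerate multiples of P until we hit Q = (7, 9):
  1P = (14, 15)
  2P = (7, 9)
Match found at i = 2.

k = 2


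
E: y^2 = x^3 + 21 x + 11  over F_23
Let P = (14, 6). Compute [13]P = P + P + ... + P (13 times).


k = 13 = 1101_2 (binary, LSB first: 1011)
Double-and-add from P = (14, 6):
  bit 0 = 1: acc = O + (14, 6) = (14, 6)
  bit 1 = 0: acc unchanged = (14, 6)
  bit 2 = 1: acc = (14, 6) + (8, 1) = (10, 5)
  bit 3 = 1: acc = (10, 5) + (16, 21) = (22, 9)

13P = (22, 9)


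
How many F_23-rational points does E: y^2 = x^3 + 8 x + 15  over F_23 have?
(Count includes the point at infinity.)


For each x in F_23, count y with y^2 = x^3 + 8 x + 15 mod 23:
  x = 1: RHS = 1, y in [1, 22]  -> 2 point(s)
  x = 2: RHS = 16, y in [4, 19]  -> 2 point(s)
  x = 6: RHS = 3, y in [7, 16]  -> 2 point(s)
  x = 7: RHS = 0, y in [0]  -> 1 point(s)
  x = 8: RHS = 16, y in [4, 19]  -> 2 point(s)
  x = 11: RHS = 8, y in [10, 13]  -> 2 point(s)
  x = 13: RHS = 16, y in [4, 19]  -> 2 point(s)
  x = 17: RHS = 4, y in [2, 21]  -> 2 point(s)
  x = 22: RHS = 6, y in [11, 12]  -> 2 point(s)
Affine points: 17. Add the point at infinity: total = 18.

#E(F_23) = 18


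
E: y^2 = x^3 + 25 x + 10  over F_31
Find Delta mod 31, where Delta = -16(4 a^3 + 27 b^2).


4 a^3 + 27 b^2 = 4*25^3 + 27*10^2 = 62500 + 2700 = 65200
Delta = -16 * (65200) = -1043200
Delta mod 31 = 12

Delta = 12 (mod 31)


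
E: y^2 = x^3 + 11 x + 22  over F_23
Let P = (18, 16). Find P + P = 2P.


Doubling: s = (3 x1^2 + a) / (2 y1)
s = (3*18^2 + 11) / (2*16) mod 23 = 7
x3 = s^2 - 2 x1 mod 23 = 7^2 - 2*18 = 13
y3 = s (x1 - x3) - y1 mod 23 = 7 * (18 - 13) - 16 = 19

2P = (13, 19)


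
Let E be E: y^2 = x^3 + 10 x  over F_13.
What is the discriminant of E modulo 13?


4 a^3 + 27 b^2 = 4*10^3 + 27*0^2 = 4000 + 0 = 4000
Delta = -16 * (4000) = -64000
Delta mod 13 = 12

Delta = 12 (mod 13)


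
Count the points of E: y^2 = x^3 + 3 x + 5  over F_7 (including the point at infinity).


For each x in F_7, count y with y^2 = x^3 + 3 x + 5 mod 7:
  x = 1: RHS = 2, y in [3, 4]  -> 2 point(s)
  x = 4: RHS = 4, y in [2, 5]  -> 2 point(s)
  x = 6: RHS = 1, y in [1, 6]  -> 2 point(s)
Affine points: 6. Add the point at infinity: total = 7.

#E(F_7) = 7


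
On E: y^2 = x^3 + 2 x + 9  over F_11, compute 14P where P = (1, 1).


k = 14 = 1110_2 (binary, LSB first: 0111)
Double-and-add from P = (1, 1):
  bit 0 = 0: acc unchanged = O
  bit 1 = 1: acc = O + (7, 6) = (7, 6)
  bit 2 = 1: acc = (7, 6) + (0, 3) = (8, 3)
  bit 3 = 1: acc = (8, 3) + (5, 10) = (1, 10)

14P = (1, 10)


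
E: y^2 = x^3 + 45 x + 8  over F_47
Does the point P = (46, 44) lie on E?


Check whether y^2 = x^3 + 45 x + 8 (mod 47) for (x, y) = (46, 44).
LHS: y^2 = 44^2 mod 47 = 9
RHS: x^3 + 45 x + 8 = 46^3 + 45*46 + 8 mod 47 = 9
LHS = RHS

Yes, on the curve


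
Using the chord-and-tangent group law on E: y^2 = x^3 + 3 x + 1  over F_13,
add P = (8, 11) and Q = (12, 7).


P != Q, so use the chord formula.
s = (y2 - y1) / (x2 - x1) = (9) / (4) mod 13 = 12
x3 = s^2 - x1 - x2 mod 13 = 12^2 - 8 - 12 = 7
y3 = s (x1 - x3) - y1 mod 13 = 12 * (8 - 7) - 11 = 1

P + Q = (7, 1)


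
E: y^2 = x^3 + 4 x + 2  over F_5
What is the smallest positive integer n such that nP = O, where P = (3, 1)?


Compute successive multiples of P until we hit O:
  1P = (3, 1)
  2P = (3, 4)
  3P = O

ord(P) = 3


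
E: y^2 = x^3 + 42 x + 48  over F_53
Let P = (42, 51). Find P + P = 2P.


Doubling: s = (3 x1^2 + a) / (2 y1)
s = (3*42^2 + 42) / (2*51) mod 53 = 18
x3 = s^2 - 2 x1 mod 53 = 18^2 - 2*42 = 28
y3 = s (x1 - x3) - y1 mod 53 = 18 * (42 - 28) - 51 = 42

2P = (28, 42)


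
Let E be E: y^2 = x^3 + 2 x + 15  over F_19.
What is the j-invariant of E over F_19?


Delta = -16(4 a^3 + 27 b^2) mod 19 = 5
-1728 * (4 a)^3 = -1728 * (4*2)^3 mod 19 = 18
j = 18 * 5^(-1) mod 19 = 15

j = 15 (mod 19)


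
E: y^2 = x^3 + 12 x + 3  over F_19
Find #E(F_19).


For each x in F_19, count y with y^2 = x^3 + 12 x + 3 mod 19:
  x = 1: RHS = 16, y in [4, 15]  -> 2 point(s)
  x = 2: RHS = 16, y in [4, 15]  -> 2 point(s)
  x = 3: RHS = 9, y in [3, 16]  -> 2 point(s)
  x = 4: RHS = 1, y in [1, 18]  -> 2 point(s)
  x = 5: RHS = 17, y in [6, 13]  -> 2 point(s)
  x = 6: RHS = 6, y in [5, 14]  -> 2 point(s)
  x = 9: RHS = 4, y in [2, 17]  -> 2 point(s)
  x = 13: RHS = 0, y in [0]  -> 1 point(s)
  x = 15: RHS = 5, y in [9, 10]  -> 2 point(s)
  x = 16: RHS = 16, y in [4, 15]  -> 2 point(s)
  x = 17: RHS = 9, y in [3, 16]  -> 2 point(s)
  x = 18: RHS = 9, y in [3, 16]  -> 2 point(s)
Affine points: 23. Add the point at infinity: total = 24.

#E(F_19) = 24


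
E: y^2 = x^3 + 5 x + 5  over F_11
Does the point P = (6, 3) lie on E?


Check whether y^2 = x^3 + 5 x + 5 (mod 11) for (x, y) = (6, 3).
LHS: y^2 = 3^2 mod 11 = 9
RHS: x^3 + 5 x + 5 = 6^3 + 5*6 + 5 mod 11 = 9
LHS = RHS

Yes, on the curve


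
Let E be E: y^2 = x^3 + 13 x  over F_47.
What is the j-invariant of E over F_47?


Delta = -16(4 a^3 + 27 b^2) mod 47 = 16
-1728 * (4 a)^3 = -1728 * (4*13)^3 mod 47 = 12
j = 12 * 16^(-1) mod 47 = 36

j = 36 (mod 47)


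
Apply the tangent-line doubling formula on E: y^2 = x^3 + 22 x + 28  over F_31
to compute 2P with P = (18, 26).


Doubling: s = (3 x1^2 + a) / (2 y1)
s = (3*18^2 + 22) / (2*26) mod 31 = 6
x3 = s^2 - 2 x1 mod 31 = 6^2 - 2*18 = 0
y3 = s (x1 - x3) - y1 mod 31 = 6 * (18 - 0) - 26 = 20

2P = (0, 20)


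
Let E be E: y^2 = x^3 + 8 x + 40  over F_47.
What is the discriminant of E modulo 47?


4 a^3 + 27 b^2 = 4*8^3 + 27*40^2 = 2048 + 43200 = 45248
Delta = -16 * (45248) = -723968
Delta mod 47 = 20

Delta = 20 (mod 47)


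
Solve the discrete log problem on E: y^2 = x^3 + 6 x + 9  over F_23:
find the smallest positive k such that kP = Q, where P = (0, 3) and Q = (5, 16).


Enumerate multiples of P until we hit Q = (5, 16):
  1P = (0, 3)
  2P = (1, 19)
  3P = (2, 11)
  4P = (14, 10)
  5P = (15, 1)
  6P = (21, 9)
  7P = (11, 7)
  8P = (7, 7)
  9P = (6, 10)
  10P = (19, 17)
  11P = (22, 5)
  12P = (5, 7)
  13P = (3, 13)
  14P = (3, 10)
  15P = (5, 16)
Match found at i = 15.

k = 15


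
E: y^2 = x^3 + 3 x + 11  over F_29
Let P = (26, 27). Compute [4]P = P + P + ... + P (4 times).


k = 4 = 100_2 (binary, LSB first: 001)
Double-and-add from P = (26, 27):
  bit 0 = 0: acc unchanged = O
  bit 1 = 0: acc unchanged = O
  bit 2 = 1: acc = O + (26, 27) = (26, 27)

4P = (26, 27)


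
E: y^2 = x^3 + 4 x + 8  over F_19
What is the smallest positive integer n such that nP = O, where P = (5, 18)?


Compute successive multiples of P until we hit O:
  1P = (5, 18)
  2P = (16, 8)
  3P = (15, 17)
  4P = (3, 16)
  5P = (12, 13)
  6P = (6, 18)
  7P = (8, 1)
  8P = (17, 12)
  ... (continuing to 19P)
  19P = O

ord(P) = 19


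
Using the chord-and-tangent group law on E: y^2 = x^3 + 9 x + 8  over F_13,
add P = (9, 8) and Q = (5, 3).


P != Q, so use the chord formula.
s = (y2 - y1) / (x2 - x1) = (8) / (9) mod 13 = 11
x3 = s^2 - x1 - x2 mod 13 = 11^2 - 9 - 5 = 3
y3 = s (x1 - x3) - y1 mod 13 = 11 * (9 - 3) - 8 = 6

P + Q = (3, 6)


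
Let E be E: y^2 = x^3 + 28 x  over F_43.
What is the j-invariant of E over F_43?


Delta = -16(4 a^3 + 27 b^2) mod 43 = 11
-1728 * (4 a)^3 = -1728 * (4*28)^3 mod 43 = 2
j = 2 * 11^(-1) mod 43 = 8

j = 8 (mod 43)


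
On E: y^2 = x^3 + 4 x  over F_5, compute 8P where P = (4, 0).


k = 8 = 1000_2 (binary, LSB first: 0001)
Double-and-add from P = (4, 0):
  bit 0 = 0: acc unchanged = O
  bit 1 = 0: acc unchanged = O
  bit 2 = 0: acc unchanged = O
  bit 3 = 1: acc = O + O = O

8P = O


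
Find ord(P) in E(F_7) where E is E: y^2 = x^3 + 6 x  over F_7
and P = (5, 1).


Compute successive multiples of P until we hit O:
  1P = (5, 1)
  2P = (1, 0)
  3P = (5, 6)
  4P = O

ord(P) = 4


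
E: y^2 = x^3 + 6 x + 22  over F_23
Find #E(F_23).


For each x in F_23, count y with y^2 = x^3 + 6 x + 22 mod 23:
  x = 1: RHS = 6, y in [11, 12]  -> 2 point(s)
  x = 4: RHS = 18, y in [8, 15]  -> 2 point(s)
  x = 5: RHS = 16, y in [4, 19]  -> 2 point(s)
  x = 7: RHS = 16, y in [4, 19]  -> 2 point(s)
  x = 9: RHS = 0, y in [0]  -> 1 point(s)
  x = 10: RHS = 1, y in [1, 22]  -> 2 point(s)
  x = 11: RHS = 16, y in [4, 19]  -> 2 point(s)
  x = 17: RHS = 0, y in [0]  -> 1 point(s)
  x = 19: RHS = 3, y in [7, 16]  -> 2 point(s)
  x = 20: RHS = 0, y in [0]  -> 1 point(s)
  x = 21: RHS = 2, y in [5, 18]  -> 2 point(s)
Affine points: 19. Add the point at infinity: total = 20.

#E(F_23) = 20


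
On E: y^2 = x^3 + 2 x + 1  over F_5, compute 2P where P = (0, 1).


Doubling: s = (3 x1^2 + a) / (2 y1)
s = (3*0^2 + 2) / (2*1) mod 5 = 1
x3 = s^2 - 2 x1 mod 5 = 1^2 - 2*0 = 1
y3 = s (x1 - x3) - y1 mod 5 = 1 * (0 - 1) - 1 = 3

2P = (1, 3)


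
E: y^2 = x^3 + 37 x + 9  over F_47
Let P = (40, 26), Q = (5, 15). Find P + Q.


P != Q, so use the chord formula.
s = (y2 - y1) / (x2 - x1) = (36) / (12) mod 47 = 3
x3 = s^2 - x1 - x2 mod 47 = 3^2 - 40 - 5 = 11
y3 = s (x1 - x3) - y1 mod 47 = 3 * (40 - 11) - 26 = 14

P + Q = (11, 14)


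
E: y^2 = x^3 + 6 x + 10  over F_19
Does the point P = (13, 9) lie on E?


Check whether y^2 = x^3 + 6 x + 10 (mod 19) for (x, y) = (13, 9).
LHS: y^2 = 9^2 mod 19 = 5
RHS: x^3 + 6 x + 10 = 13^3 + 6*13 + 10 mod 19 = 5
LHS = RHS

Yes, on the curve


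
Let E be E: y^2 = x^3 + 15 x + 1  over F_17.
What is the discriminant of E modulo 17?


4 a^3 + 27 b^2 = 4*15^3 + 27*1^2 = 13500 + 27 = 13527
Delta = -16 * (13527) = -216432
Delta mod 17 = 12

Delta = 12 (mod 17)


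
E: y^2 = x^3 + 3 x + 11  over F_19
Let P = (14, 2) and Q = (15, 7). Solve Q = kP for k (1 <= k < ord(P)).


Enumerate multiples of P until we hit Q = (15, 7):
  1P = (14, 2)
  2P = (15, 7)
Match found at i = 2.

k = 2


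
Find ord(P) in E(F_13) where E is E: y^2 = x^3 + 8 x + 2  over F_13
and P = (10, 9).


Compute successive multiples of P until we hit O:
  1P = (10, 9)
  2P = (3, 1)
  3P = (9, 7)
  4P = (11, 2)
  5P = (2, 0)
  6P = (11, 11)
  7P = (9, 6)
  8P = (3, 12)
  ... (continuing to 10P)
  10P = O

ord(P) = 10


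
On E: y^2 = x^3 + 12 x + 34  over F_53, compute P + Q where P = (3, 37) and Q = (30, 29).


P != Q, so use the chord formula.
s = (y2 - y1) / (x2 - x1) = (45) / (27) mod 53 = 37
x3 = s^2 - x1 - x2 mod 53 = 37^2 - 3 - 30 = 11
y3 = s (x1 - x3) - y1 mod 53 = 37 * (3 - 11) - 37 = 38

P + Q = (11, 38)


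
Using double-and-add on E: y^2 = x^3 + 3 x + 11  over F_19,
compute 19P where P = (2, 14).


k = 19 = 10011_2 (binary, LSB first: 11001)
Double-and-add from P = (2, 14):
  bit 0 = 1: acc = O + (2, 14) = (2, 14)
  bit 1 = 1: acc = (2, 14) + (3, 16) = (18, 11)
  bit 2 = 0: acc unchanged = (18, 11)
  bit 3 = 0: acc unchanged = (18, 11)
  bit 4 = 1: acc = (18, 11) + (4, 7) = (6, 6)

19P = (6, 6)


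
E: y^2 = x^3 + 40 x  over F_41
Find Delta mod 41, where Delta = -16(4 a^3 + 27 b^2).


4 a^3 + 27 b^2 = 4*40^3 + 27*0^2 = 256000 + 0 = 256000
Delta = -16 * (256000) = -4096000
Delta mod 41 = 23

Delta = 23 (mod 41)


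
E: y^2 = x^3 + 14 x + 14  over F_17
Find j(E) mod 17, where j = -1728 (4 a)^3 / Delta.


Delta = -16(4 a^3 + 27 b^2) mod 17 = 16
-1728 * (4 a)^3 = -1728 * (4*14)^3 mod 17 = 2
j = 2 * 16^(-1) mod 17 = 15

j = 15 (mod 17)


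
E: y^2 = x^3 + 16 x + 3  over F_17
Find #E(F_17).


For each x in F_17, count y with y^2 = x^3 + 16 x + 3 mod 17:
  x = 2: RHS = 9, y in [3, 14]  -> 2 point(s)
  x = 5: RHS = 4, y in [2, 15]  -> 2 point(s)
  x = 6: RHS = 9, y in [3, 14]  -> 2 point(s)
  x = 7: RHS = 16, y in [4, 13]  -> 2 point(s)
  x = 9: RHS = 9, y in [3, 14]  -> 2 point(s)
  x = 12: RHS = 2, y in [6, 11]  -> 2 point(s)
  x = 14: RHS = 13, y in [8, 9]  -> 2 point(s)
Affine points: 14. Add the point at infinity: total = 15.

#E(F_17) = 15


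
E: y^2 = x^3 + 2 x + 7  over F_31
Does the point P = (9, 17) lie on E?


Check whether y^2 = x^3 + 2 x + 7 (mod 31) for (x, y) = (9, 17).
LHS: y^2 = 17^2 mod 31 = 10
RHS: x^3 + 2 x + 7 = 9^3 + 2*9 + 7 mod 31 = 10
LHS = RHS

Yes, on the curve


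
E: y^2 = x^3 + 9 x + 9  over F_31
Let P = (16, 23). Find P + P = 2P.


Doubling: s = (3 x1^2 + a) / (2 y1)
s = (3*16^2 + 9) / (2*23) mod 31 = 27
x3 = s^2 - 2 x1 mod 31 = 27^2 - 2*16 = 15
y3 = s (x1 - x3) - y1 mod 31 = 27 * (16 - 15) - 23 = 4

2P = (15, 4)
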